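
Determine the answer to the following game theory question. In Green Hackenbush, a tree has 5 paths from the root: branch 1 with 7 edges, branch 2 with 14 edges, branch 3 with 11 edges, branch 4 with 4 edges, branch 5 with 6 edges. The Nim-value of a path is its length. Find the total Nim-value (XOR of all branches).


The tree has 5 branches from the ground vertex.
In Green Hackenbush, the Nim-value of a simple path of length k is k.
Branch 1: length 7, Nim-value = 7
Branch 2: length 14, Nim-value = 14
Branch 3: length 11, Nim-value = 11
Branch 4: length 4, Nim-value = 4
Branch 5: length 6, Nim-value = 6
Total Nim-value = XOR of all branch values:
0 XOR 7 = 7
7 XOR 14 = 9
9 XOR 11 = 2
2 XOR 4 = 6
6 XOR 6 = 0
Nim-value of the tree = 0

0


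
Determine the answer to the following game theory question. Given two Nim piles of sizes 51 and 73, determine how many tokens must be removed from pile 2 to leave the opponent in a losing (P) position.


Piles: 51 and 73
Current XOR: 51 XOR 73 = 122 (non-zero, so this is an N-position).
To make the XOR zero, we need to find a move that balances the piles.
For pile 2 (size 73): target = 73 XOR 122 = 51
We reduce pile 2 from 73 to 51.
Tokens removed: 73 - 51 = 22
Verification: 51 XOR 51 = 0

22


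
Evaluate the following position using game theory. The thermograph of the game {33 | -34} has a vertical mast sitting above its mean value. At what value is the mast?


Game = {33 | -34}, a switch {a | b} with numbers a > b.
Its thermograph has left wall a - t and right wall b + t, which meet at t = (a - b)/2, where both equal (a + b)/2. So the mast (mean value) is at (a + b)/2.
Mean = (33 + (-34))/2 = -1/2 = -1/2

-1/2


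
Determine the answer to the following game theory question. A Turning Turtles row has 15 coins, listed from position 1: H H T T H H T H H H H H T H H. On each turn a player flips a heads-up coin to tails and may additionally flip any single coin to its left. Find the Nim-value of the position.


Coins: H H T T H H T H H H H H T H H
Key fact: a single head at position k behaves exactly like a Nim heap of size k (turning it to T and optionally flipping a coin at j < k corresponds to moving the heap from k to j, or to 0), and heads combine as a disjunctive sum (two heads at the same place would cancel, matching j XOR j = 0). So the Nim-value is the XOR of the 1-indexed positions of the heads.
Face-up positions (1-indexed): [1, 2, 5, 6, 8, 9, 10, 11, 12, 14, 15]
XOR 0 with 1: 0 XOR 1 = 1
XOR 1 with 2: 1 XOR 2 = 3
XOR 3 with 5: 3 XOR 5 = 6
XOR 6 with 6: 6 XOR 6 = 0
XOR 0 with 8: 0 XOR 8 = 8
XOR 8 with 9: 8 XOR 9 = 1
XOR 1 with 10: 1 XOR 10 = 11
XOR 11 with 11: 11 XOR 11 = 0
XOR 0 with 12: 0 XOR 12 = 12
XOR 12 with 14: 12 XOR 14 = 2
XOR 2 with 15: 2 XOR 15 = 13
Nim-value = 13

13


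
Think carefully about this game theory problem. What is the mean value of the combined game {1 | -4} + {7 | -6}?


G1 = {1 | -4}, G2 = {7 | -6}
Each is a switch {a | b} with numbers a > b; its mean value is (a + b)/2, and mean value is additive over game sums: m(G1 + G2) = m(G1) + m(G2).
Mean of G1 = (1 + (-4))/2 = -3/2 = -3/2
Mean of G2 = (7 + (-6))/2 = 1/2 = 1/2
Mean of G1 + G2 = -3/2 + 1/2 = -1

-1


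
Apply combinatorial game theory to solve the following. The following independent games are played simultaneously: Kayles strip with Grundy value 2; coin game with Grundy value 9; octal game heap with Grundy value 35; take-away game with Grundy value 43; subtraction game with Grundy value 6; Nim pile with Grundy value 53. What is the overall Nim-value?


By the Sprague-Grundy theorem, the Grundy value of a sum of games is the XOR of individual Grundy values.
Kayles strip: Grundy value = 2. Running XOR: 0 XOR 2 = 2
coin game: Grundy value = 9. Running XOR: 2 XOR 9 = 11
octal game heap: Grundy value = 35. Running XOR: 11 XOR 35 = 40
take-away game: Grundy value = 43. Running XOR: 40 XOR 43 = 3
subtraction game: Grundy value = 6. Running XOR: 3 XOR 6 = 5
Nim pile: Grundy value = 53. Running XOR: 5 XOR 53 = 48
The combined Grundy value is 48.

48


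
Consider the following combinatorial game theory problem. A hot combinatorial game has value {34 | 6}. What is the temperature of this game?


The game is {34 | 6}, a switch {a | b} with numbers a > b.
Cooling {a | b} by t gives {a - t | b + t}, which stops being hot when a - t = b + t, i.e. at t = (a - b)/2. So the temperature of a switch is (a - b)/2.
Temperature = (Left option - Right option) / 2
= (34 - (6)) / 2
= 28 / 2
= 14

14


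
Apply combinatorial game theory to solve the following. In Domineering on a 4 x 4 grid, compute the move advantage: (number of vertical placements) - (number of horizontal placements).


Board is 4 x 4 (rows x cols).
Left (vertical) placements: (rows-1) * cols = 3 * 4 = 12
Right (horizontal) placements: rows * (cols-1) = 4 * 3 = 12
Advantage = Left - Right = 12 - 12 = 0

0


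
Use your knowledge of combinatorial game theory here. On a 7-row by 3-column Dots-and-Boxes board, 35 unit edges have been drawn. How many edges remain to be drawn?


Grid: 7 x 3 boxes, i.e. 8 rows and 4 columns of dots.
Horizontal edges: (rows + 1) * cols = 8 * 3 = 24
Vertical edges: rows * (cols + 1) = 7 * 4 = 28
Total edges: 24 + 28 = 52
Edges drawn: 35
Remaining: 52 - 35 = 17

17


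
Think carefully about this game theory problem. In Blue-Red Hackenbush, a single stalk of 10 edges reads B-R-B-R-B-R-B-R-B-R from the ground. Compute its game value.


Edges (from ground): B-R-B-R-B-R-B-R-B-R
By Berlekamp's sign-expansion rule, a Blue-Red Hackenbush stalk has the value of the surreal number whose sign sequence is the edge sequence with B -> + and R -> -.
Sign sequence: +-+-+-+-+-
Trace the sign expansion in the surreal number tree, starting from 0:
Edge 1: B (sign +) -> bounds (0, +inf), value = 1
Edge 2: R (sign -) -> bounds (0, 1), value = 1/2
Edge 3: B (sign +) -> bounds (1/2, 1), value = 3/4
Edge 4: R (sign -) -> bounds (1/2, 3/4), value = 5/8
Edge 5: B (sign +) -> bounds (5/8, 3/4), value = 11/16
Edge 6: R (sign -) -> bounds (5/8, 11/16), value = 21/32
Edge 7: B (sign +) -> bounds (21/32, 11/16), value = 43/64
Edge 8: R (sign -) -> bounds (21/32, 43/64), value = 85/128
Edge 9: B (sign +) -> bounds (85/128, 43/64), value = 171/256
Edge 10: R (sign -) -> bounds (85/128, 171/256), value = 341/512
Game value = 341/512

341/512


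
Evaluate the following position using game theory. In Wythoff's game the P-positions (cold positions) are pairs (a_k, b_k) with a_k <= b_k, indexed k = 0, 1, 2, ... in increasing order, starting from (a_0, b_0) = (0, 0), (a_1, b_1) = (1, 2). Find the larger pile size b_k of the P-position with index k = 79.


By Wythoff's theorem, a_k = floor(k * phi) and b_k = floor(k * phi^2) = a_k + k, where phi = (1 + sqrt(5))/2 is the golden ratio.
phi = (1 + sqrt(5))/2 = 1.618034
phi^2 = phi + 1 = 2.618034
k = 79
k * phi^2 = 79 * 2.618034 = 206.824685
b_79 = floor(k * phi^2) = 206 (check: a_79 + k = 127 + 79 = 206)

206


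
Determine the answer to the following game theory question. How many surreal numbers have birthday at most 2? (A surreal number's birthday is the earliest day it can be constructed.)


Day 0: {|} = 0 is born. Count = 1.
Day n: the number of surreal numbers born by day n is 2^(n+1) - 1.
By day 0: 2^1 - 1 = 1
By day 1: 2^2 - 1 = 3
By day 2: 2^3 - 1 = 7
By day 2: 7 surreal numbers.

7


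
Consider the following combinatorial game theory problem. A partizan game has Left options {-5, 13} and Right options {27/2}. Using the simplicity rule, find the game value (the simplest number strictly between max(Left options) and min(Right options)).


Left options: {-5, 13}, max = 13
Right options: {27/2}, min = 27/2
All options are numbers and max(Left) < min(Right), so by the simplicity theorem the value is the simplest (earliest-born) number strictly between 13 and 27/2.
No integer lies strictly between 13 and 27/2, so the value is the dyadic rational m/2^k in the interval with the smallest k (then m odd); search k = 1, 2, ...:
Denominator 2: no odd multiple of 1/2 lies strictly between 13 and 27/2.
Denominator 4: 53/4 lies strictly between 13 and 27/2 -- found.
The simplest number in the interval is 53/4.
Game value = 53/4

53/4


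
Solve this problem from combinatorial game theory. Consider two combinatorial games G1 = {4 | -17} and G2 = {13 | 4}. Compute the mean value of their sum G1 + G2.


G1 = {4 | -17}, G2 = {13 | 4}
Each is a switch {a | b} with numbers a > b; its mean value is (a + b)/2, and mean value is additive over game sums: m(G1 + G2) = m(G1) + m(G2).
Mean of G1 = (4 + (-17))/2 = -13/2 = -13/2
Mean of G2 = (13 + (4))/2 = 17/2 = 17/2
Mean of G1 + G2 = -13/2 + 17/2 = 2

2


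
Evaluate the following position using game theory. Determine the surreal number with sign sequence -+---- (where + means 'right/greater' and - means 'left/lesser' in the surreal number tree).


Sign expansion: -+----
Rule: track bounds (lo, hi), initially (-inf, +inf). On '+', the current value becomes lo and we move to the simplest number in (value, hi): value + 1 if hi = +inf, otherwise the midpoint (value + hi)/2. On '-', the current value becomes hi and we move to value - 1 if lo = -inf, otherwise the midpoint (lo + value)/2.
Start at 0.
Step 1: sign = -, move left. Bounds: (-inf, 0). Value = -1
Step 2: sign = +, move right. Bounds: (-1, 0). Value = -1/2
Step 3: sign = -, move left. Bounds: (-1, -1/2). Value = -3/4
Step 4: sign = -, move left. Bounds: (-1, -3/4). Value = -7/8
Step 5: sign = -, move left. Bounds: (-1, -7/8). Value = -15/16
Step 6: sign = -, move left. Bounds: (-1, -15/16). Value = -31/32
The surreal number with sign expansion -+---- is -31/32.

-31/32


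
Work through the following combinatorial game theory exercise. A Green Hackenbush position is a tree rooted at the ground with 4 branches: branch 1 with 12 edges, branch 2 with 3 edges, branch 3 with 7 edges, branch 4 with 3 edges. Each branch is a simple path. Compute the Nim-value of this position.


The tree has 4 branches from the ground vertex.
In Green Hackenbush, the Nim-value of a simple path of length k is k.
Branch 1: length 12, Nim-value = 12
Branch 2: length 3, Nim-value = 3
Branch 3: length 7, Nim-value = 7
Branch 4: length 3, Nim-value = 3
Total Nim-value = XOR of all branch values:
0 XOR 12 = 12
12 XOR 3 = 15
15 XOR 7 = 8
8 XOR 3 = 11
Nim-value of the tree = 11

11


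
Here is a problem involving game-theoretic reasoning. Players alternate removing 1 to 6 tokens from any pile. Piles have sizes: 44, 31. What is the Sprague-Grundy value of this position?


Subtraction set: {1, 2, 3, 4, 5, 6}
For this subtraction set, G(n) = n mod 7 (period = max + 1 = 7).
Pile 1 (size 44): G(44) = 44 mod 7 = 2
Pile 2 (size 31): G(31) = 31 mod 7 = 3
Total Grundy value = XOR of all: 2 XOR 3 = 1

1


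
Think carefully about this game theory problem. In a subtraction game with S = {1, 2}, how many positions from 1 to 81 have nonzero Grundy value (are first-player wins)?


Subtraction set S = {1, 2}, so G(n) = n mod 3.
G(n) = 0 when n is a multiple of 3.
Multiples of 3 in [1, 81]: 27
N-positions (nonzero Grundy) = 81 - 27 = 54

54


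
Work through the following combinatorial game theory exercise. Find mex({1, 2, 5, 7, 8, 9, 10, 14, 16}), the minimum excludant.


Set = {1, 2, 5, 7, 8, 9, 10, 14, 16}
0 is NOT in the set. This is the mex.
mex = 0

0


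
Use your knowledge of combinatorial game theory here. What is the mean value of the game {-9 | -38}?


Game = {-9 | -38}, a switch {a | b} with numbers a > b.
Its thermograph has left wall a - t and right wall b + t, which meet at t = (a - b)/2, where both equal (a + b)/2. So the mast (mean value) is at (a + b)/2.
Mean = (-9 + (-38))/2 = -47/2 = -47/2

-47/2


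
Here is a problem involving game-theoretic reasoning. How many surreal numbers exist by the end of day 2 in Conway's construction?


Day 0: {|} = 0 is born. Count = 1.
Day n: the number of surreal numbers born by day n is 2^(n+1) - 1.
By day 0: 2^1 - 1 = 1
By day 1: 2^2 - 1 = 3
By day 2: 2^3 - 1 = 7
By day 2: 7 surreal numbers.

7


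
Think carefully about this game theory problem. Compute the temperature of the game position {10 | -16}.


The game is {10 | -16}, a switch {a | b} with numbers a > b.
Cooling {a | b} by t gives {a - t | b + t}, which stops being hot when a - t = b + t, i.e. at t = (a - b)/2. So the temperature of a switch is (a - b)/2.
Temperature = (Left option - Right option) / 2
= (10 - (-16)) / 2
= 26 / 2
= 13

13


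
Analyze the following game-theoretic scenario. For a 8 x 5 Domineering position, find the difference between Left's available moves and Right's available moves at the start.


Board is 8 x 5 (rows x cols).
Left (vertical) placements: (rows-1) * cols = 7 * 5 = 35
Right (horizontal) placements: rows * (cols-1) = 8 * 4 = 32
Advantage = Left - Right = 35 - 32 = 3

3


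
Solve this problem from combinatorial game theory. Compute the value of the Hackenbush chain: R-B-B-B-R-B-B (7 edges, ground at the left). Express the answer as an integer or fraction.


Edges (from ground): R-B-B-B-R-B-B
By Berlekamp's sign-expansion rule, a Blue-Red Hackenbush stalk has the value of the surreal number whose sign sequence is the edge sequence with B -> + and R -> -.
Sign sequence: -+++-++
Trace the sign expansion in the surreal number tree, starting from 0:
Edge 1: R (sign -) -> bounds (-inf, 0), value = -1
Edge 2: B (sign +) -> bounds (-1, 0), value = -1/2
Edge 3: B (sign +) -> bounds (-1/2, 0), value = -1/4
Edge 4: B (sign +) -> bounds (-1/4, 0), value = -1/8
Edge 5: R (sign -) -> bounds (-1/4, -1/8), value = -3/16
Edge 6: B (sign +) -> bounds (-3/16, -1/8), value = -5/32
Edge 7: B (sign +) -> bounds (-5/32, -1/8), value = -9/64
Game value = -9/64

-9/64


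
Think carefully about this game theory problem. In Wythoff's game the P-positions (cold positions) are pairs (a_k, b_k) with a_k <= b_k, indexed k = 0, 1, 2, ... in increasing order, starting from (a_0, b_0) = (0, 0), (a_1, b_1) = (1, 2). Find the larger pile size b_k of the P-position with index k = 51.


By Wythoff's theorem, a_k = floor(k * phi) and b_k = floor(k * phi^2) = a_k + k, where phi = (1 + sqrt(5))/2 is the golden ratio.
phi = (1 + sqrt(5))/2 = 1.618034
phi^2 = phi + 1 = 2.618034
k = 51
k * phi^2 = 51 * 2.618034 = 133.519733
b_51 = floor(k * phi^2) = 133 (check: a_51 + k = 82 + 51 = 133)

133


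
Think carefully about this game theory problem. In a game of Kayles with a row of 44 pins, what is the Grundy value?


Kayles: a move removes 1 or 2 adjacent pins from a contiguous row.
Removing pins from a row of k leaves two independent rows (a, b) with a + b = k - 1 (one pin) or a + b = k - 2 (two pins); an end removal gives a = 0.
By Sprague-Grundy, G(k) = mex{ G(a) XOR G(b) } over all these splits. G(0) = 0.
G(1): splits (0,0):0^0=0 -> mex({0}) = 1
G(2): splits (0,1):0^1=1 (0,0):0^0=0 -> mex({0, 1}) = 2
G(3): splits (0,2):0^2=2 (1,1):1^1=0 (0,1):0^1=1 -> mex({0, 1, 2}) = 3
G(4): splits (0,3):0^3=3 (1,2):1^2=3 (0,2):0^2=2 (1,1):1^1=0 -> mex({0, 2, 3}) = 1
G(5): splits (0,4):0^1=1 (1,3):1^3=2 (2,2):2^2=0 (0,3):0^3=3 (1,2):1^2=3 -> mex({0, 1, 2, 3}) = 4
G(6) = mex({0, 1, 2, 4}) = 3
G(7) = mex({0, 1, 3, 4, 5}) = 2
G(8) = mex({0, 2, 3, 5, 6}) = 1
G(9) = mex({0, 1, 2, 3, 6, 7}) = 4
G(10) = mex({0, 1, 3, 4, 5, 7}) = 2
G(11) = mex({0, 1, 2, 3, 4, 5}) = 6
G(12) = mex({0, 1, 2, 3, 5, 6, 7}) = 4
G(13) = mex({0, 2, 3, 4, 6, 7}) = 1
G(14) = mex({0, 1, 4, 5, 6, 7}) = 2
G(15) = mex({0, 1, 2, 3, 4, 5, 6}) = 7
G(16) = mex({0, 2, 3, 5, 6, 7}) = 1
G(17) = mex({0, 1, 2, 3, 5, 6, 7}) = 4
G(18) = mex({0, 1, 2, 4, 5, 6}) = 3
G(19) = mex({0, 1, 3, 4, 5, 7}) = 2
G(20) = mex({0, 2, 3, 4, 5, 6, 7}) = 1
G(21) = mex({0, 1, 2, 3, 5, 6, 7}) = 4
G(22) = mex({0, 1, 2, 3, 4, 5, 7}) = 6
G(23) = mex({0, 1, 2, 3, 4, 5, 6}) = 7
G(24) = mex({0, 1, 2, 3, 5, 6, 7}) = 4
G(25) = mex({0, 2, 3, 4, 6, 7}) = 1
G(26) = mex({0, 1, 3, 4, 5, 6, 7}) = 2
G(27) = mex({0, 1, 2, 3, 4, 5, 6, 7}) = 8
G(28) = mex({0, 1, 2, 3, 4, 6, 7, 8}) = 5
G(29) = mex({0, 1, 2, 3, 5, 6, 7, 8, 9}) = 4
G(30) = mex({0, 1, 2, 3, 4, 5, 6, 9, 10}) = 7
G(31) = mex({0, 1, 3, 4, 5, 7, 10, 11}) = 2
G(32) = mex({0, 2, 3, 4, 5, 6, 7, 9, 11}) = 1
G(33) = mex({0, 1, 2, 3, 4, 5, 6, 7, 9, 12}) = 8
G(34) = mex({0, 1, 2, 3, 4, 5, 7, 8, 11, 12}) = 6
G(35) = mex({0, 1, 2, 3, 4, 5, 6, 8, 9, 10, 11}) = 7
G(36) = mex({0, 1, 2, 3, 5, 6, 7, 9, 10}) = 4
G(37) = mex({0, 2, 3, 4, 6, 7, 9, 10, 11, 12}) = 1
G(38) = mex({0, 1, 3, 4, 5, 6, 7, 9, 10, 11, 12}) = 2
G(39) = mex({0, 1, 2, 4, 5, 6, 7, 9, 10, 12, 14}) = 3
G(40) = mex({0, 2, 3, 4, 6, 7, 11, 12, 14}) = 1
G(41) = mex({0, 1, 2, 3, 5, 6, 7, 9, 10, 11, 12}) = 4
G(42) = mex({0, 1, 2, 3, 4, 5, 6, 9, 10}) = 7
G(43) = mex({0, 1, 3, 4, 5, 7, 9, 10, 12, 15}) = 2
G(44) = mex({0, 2, 3, 4, 5, 6, 7, 9, 10, 12, 15}) = 1
Therefore G(44) = 1.

1


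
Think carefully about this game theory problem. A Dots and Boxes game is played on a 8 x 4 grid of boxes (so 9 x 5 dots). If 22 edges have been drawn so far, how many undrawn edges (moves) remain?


Grid: 8 x 4 boxes, i.e. 9 rows and 5 columns of dots.
Horizontal edges: (rows + 1) * cols = 9 * 4 = 36
Vertical edges: rows * (cols + 1) = 8 * 5 = 40
Total edges: 36 + 40 = 76
Edges drawn: 22
Remaining: 76 - 22 = 54

54


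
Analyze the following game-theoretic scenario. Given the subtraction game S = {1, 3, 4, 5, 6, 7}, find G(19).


The subtraction set is S = {1, 3, 4, 5, 6, 7}.
G(k) = mex{ G(k - s) : s in S, s <= k }. We compute iteratively: G(0) = 0.
G(1) = mex({0}) = 1
G(2) = mex({1}) = 0
G(3) = mex({0}) = 1
G(4) = mex({0, 1}) = 2
G(5) = mex({0, 1, 2}) = 3
G(6) = mex({0, 1, 3}) = 2
G(7) = mex({0, 1, 2}) = 3
G(8) = mex({0, 1, 2, 3}) = 4
G(9) = mex({0, 1, 2, 3, 4}) = 5
G(10) = mex({1, 2, 3, 5}) = 0
G(11) = mex({0, 2, 3, 4}) = 1
G(12) = mex({1, 2, 3, 4, 5}) = 0
G(13) = mex({0, 2, 3, 4, 5}) = 1
G(14) = mex({0, 1, 3, 4, 5}) = 2
G(15) = mex({0, 1, 2, 4, 5}) = 3
G(16) = mex({0, 1, 3, 5}) = 2
Observe that G(10)..G(16) = 0, 1, 0, 1, 2, 3, 2 repeats G(0)..G(6) = 0, 1, 0, 1, 2, 3, 2.
For k >= max(S) = 7, G(k) is determined by the previous 7 values G(k-7)..G(k-1); a window of 7 consecutive values has recurred shifted by 10, so by induction G(k + 10) = G(k) for all k >= 0: the sequence is periodic from the start with period 10.
One period: G(0..9) = 0, 1, 0, 1, 2, 3, 2, 3, 4, 5.
19 mod 10 = 9, so G(19) = G(9) = 5.

5


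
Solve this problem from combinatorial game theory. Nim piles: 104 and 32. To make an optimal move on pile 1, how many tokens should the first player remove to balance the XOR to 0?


Piles: 104 and 32
Current XOR: 104 XOR 32 = 72 (non-zero, so this is an N-position).
To make the XOR zero, we need to find a move that balances the piles.
For pile 1 (size 104): target = 104 XOR 72 = 32
We reduce pile 1 from 104 to 32.
Tokens removed: 104 - 32 = 72
Verification: 32 XOR 32 = 0

72


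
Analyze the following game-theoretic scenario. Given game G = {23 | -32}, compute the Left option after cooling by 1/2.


Original game: {23 | -32} (a switch {a | b} with a > b).
Cooling by t (for t below the temperature (a - b)/2 = 55/2) taxes each move by t: {a | b} cooled by t is {a - t | b + t}.
Cooling amount: t = 1/2
Cooled Left option: 23 - 1/2 = 45/2
Cooled Right option: -32 + 1/2 = -63/2
Cooled game: {45/2 | -63/2}
Left option = 45/2

45/2


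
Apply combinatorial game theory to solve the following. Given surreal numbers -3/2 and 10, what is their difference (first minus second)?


x = -3/2, y = 10
Converting to common denominator: 2
x = -3/2, y = 20/2
x - y = -3/2 - 10 = -23/2

-23/2


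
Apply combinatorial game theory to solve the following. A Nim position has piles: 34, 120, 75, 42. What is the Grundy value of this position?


We need the XOR (exclusive or) of all pile sizes.
After XOR-ing pile 1 (size 34): 0 XOR 34 = 34
After XOR-ing pile 2 (size 120): 34 XOR 120 = 90
After XOR-ing pile 3 (size 75): 90 XOR 75 = 17
After XOR-ing pile 4 (size 42): 17 XOR 42 = 59
The Nim-value of this position is 59.

59


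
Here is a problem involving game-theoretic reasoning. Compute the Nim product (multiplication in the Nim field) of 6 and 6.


Nim multiplication is bilinear over XOR: (u XOR v) * w = (u*w) XOR (v*w).
So we split each operand into its bit components and XOR the pairwise Nim products.
6 = 2 + 4 (as XOR of powers of 2).
6 = 2 + 4 (as XOR of powers of 2).
Using the standard Nim-product table on single bits:
  2*2 = 3,   2*4 = 8,   2*8 = 12,
  4*4 = 6,   4*8 = 11,  8*8 = 13,
and  1*x = x (identity), k*l = l*k (commutative).
Pairwise Nim products:
  2 * 2 = 3
  2 * 4 = 8
  4 * 2 = 8
  4 * 4 = 6
XOR them: 3 XOR 8 XOR 8 XOR 6 = 5.
Result: 6 * 6 = 5 (in Nim).

5


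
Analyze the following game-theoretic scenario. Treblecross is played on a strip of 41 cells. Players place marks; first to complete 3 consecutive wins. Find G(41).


Treblecross: place X on empty cells; 3-in-a-row wins.
Playing within two cells of an existing X lets the opponent win at once, so sensible play treats the cells i-2..i+2 around each X as dead. The player left with no safe cell loses, so this is a normal-play take-away game on strips of safe cells.
Placing X at cell i (0-indexed) of a strip of k safe cells leaves independent strips of sizes max(0, i-2) and max(0, k-i-3). Hence G(k) = mex{ G(max(0,i-2)) XOR G(max(0,k-i-3)) : 0 <= i < k }, with G(0) = 0.
G(1): splits (0,0):0^0=0 -> mex({0}) = 1
G(2): splits (0,0):0^0=0 -> mex({0}) = 1
G(3): splits (0,0):0^0=0 -> mex({0}) = 1
G(4): splits (0,1):0^1=1 (0,0):0^0=0 -> mex({0, 1}) = 2
G(5): splits (0,2):0^1=1 (0,1):0^1=1 (0,0):0^0=0 -> mex({0, 1}) = 2
G(6) = mex({1}) = 0
G(7) = mex({0, 1, 2}) = 3
G(8) = mex({0, 1, 2}) = 3
G(9) = mex({0, 2}) = 1
G(10) = mex({0, 2, 3}) = 1
G(11) = mex({0, 3}) = 1
G(12) = mex({1, 3}) = 0
G(13) = mex({0, 1, 2, 3}) = 4
G(14) = mex({0, 1, 2}) = 3
G(15) = mex({0, 1, 2}) = 3
G(16) = mex({0, 1, 2, 4}) = 3
G(17) = mex({0, 1, 3, 4}) = 2
G(18) = mex({0, 1, 3, 4}) = 2
G(19) = mex({0, 1, 3, 5}) = 2
G(20) = mex({0, 1, 2, 3, 5}) = 4
G(21) = mex({0, 1, 2, 3, 5}) = 4
G(22) = mex({1, 2, 6}) = 0
G(23) = mex({0, 1, 2, 3, 4, 6}) = 5
G(24) = mex({0, 1, 2, 3, 4}) = 5
G(25) = mex({0, 1, 3, 4, 7}) = 2
G(26) = mex({0, 1, 3, 4, 5, 7}) = 2
G(27) = mex({0, 1, 3, 5}) = 2
G(28) = mex({0, 1, 2, 5}) = 3
G(29) = mex({0, 1, 2, 4, 5, 6}) = 3
G(30) = mex({1, 2, 4, 6}) = 0
G(31) = mex({0, 1, 2, 3, 4, 6}) = 5
G(32) = mex({1, 2, 3, 4, 7}) = 0
G(33) = mex({0, 3, 7}) = 1
G(34) = mex({0, 2, 3, 5, 7}) = 1
G(35) = mex({0, 2, 3, 5, 6}) = 1
G(36) = mex({0, 1, 2, 5, 6}) = 3
G(37) = mex({0, 1, 2, 4, 5, 6}) = 3
G(38) = mex({0, 1, 2, 4}) = 3
G(39) = mex({0, 1, 2, 3, 4, 7}) = 5
G(40) = mex({0, 1, 2, 3, 4, 5, 7}) = 6
G(41) = mex({0, 1, 2, 3, 5, 7}) = 4
Therefore G(41) = 4.

4


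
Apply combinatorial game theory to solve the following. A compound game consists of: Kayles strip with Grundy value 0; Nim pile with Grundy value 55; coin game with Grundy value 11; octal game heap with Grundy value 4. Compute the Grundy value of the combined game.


By the Sprague-Grundy theorem, the Grundy value of a sum of games is the XOR of individual Grundy values.
Kayles strip: Grundy value = 0. Running XOR: 0 XOR 0 = 0
Nim pile: Grundy value = 55. Running XOR: 0 XOR 55 = 55
coin game: Grundy value = 11. Running XOR: 55 XOR 11 = 60
octal game heap: Grundy value = 4. Running XOR: 60 XOR 4 = 56
The combined Grundy value is 56.

56


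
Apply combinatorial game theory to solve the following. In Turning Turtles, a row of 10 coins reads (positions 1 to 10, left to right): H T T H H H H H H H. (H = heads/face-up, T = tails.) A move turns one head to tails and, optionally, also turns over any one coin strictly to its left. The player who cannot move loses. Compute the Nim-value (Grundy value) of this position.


Coins: H T T H H H H H H H
Key fact: a single head at position k behaves exactly like a Nim heap of size k (turning it to T and optionally flipping a coin at j < k corresponds to moving the heap from k to j, or to 0), and heads combine as a disjunctive sum (two heads at the same place would cancel, matching j XOR j = 0). So the Nim-value is the XOR of the 1-indexed positions of the heads.
Face-up positions (1-indexed): [1, 4, 5, 6, 7, 8, 9, 10]
XOR 0 with 1: 0 XOR 1 = 1
XOR 1 with 4: 1 XOR 4 = 5
XOR 5 with 5: 5 XOR 5 = 0
XOR 0 with 6: 0 XOR 6 = 6
XOR 6 with 7: 6 XOR 7 = 1
XOR 1 with 8: 1 XOR 8 = 9
XOR 9 with 9: 9 XOR 9 = 0
XOR 0 with 10: 0 XOR 10 = 10
Nim-value = 10

10


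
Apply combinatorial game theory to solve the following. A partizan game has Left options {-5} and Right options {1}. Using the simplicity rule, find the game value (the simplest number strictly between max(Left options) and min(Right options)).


Left options: {-5}, max = -5
Right options: {1}, min = 1
All options are numbers and max(Left) < min(Right), so by the simplicity theorem the value is the simplest (earliest-born) number strictly between -5 and 1.
Integers -4 through 0 all lie strictly between -5 and 1.
Among integers, the simplest (lowest birthday = smallest |n|; 0 is born on day 0, +-n on day n) is 0.
No non-integer in the interval can be simpler: if x is a non-integer in the interval, then floor(x) or ceil(x) also lies in the interval (the interval contains an integer), and both are proper prefixes of x's sign expansion, i.e. born earlier. So the game value is 0.
Game value = 0

0


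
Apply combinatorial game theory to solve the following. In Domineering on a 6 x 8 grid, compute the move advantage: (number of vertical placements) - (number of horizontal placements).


Board is 6 x 8 (rows x cols).
Left (vertical) placements: (rows-1) * cols = 5 * 8 = 40
Right (horizontal) placements: rows * (cols-1) = 6 * 7 = 42
Advantage = Left - Right = 40 - 42 = -2

-2


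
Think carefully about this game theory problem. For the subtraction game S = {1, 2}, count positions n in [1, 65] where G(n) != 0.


Subtraction set S = {1, 2}, so G(n) = n mod 3.
G(n) = 0 when n is a multiple of 3.
Multiples of 3 in [1, 65]: 21
N-positions (nonzero Grundy) = 65 - 21 = 44

44


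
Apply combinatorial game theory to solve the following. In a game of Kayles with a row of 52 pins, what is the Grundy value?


Kayles: a move removes 1 or 2 adjacent pins from a contiguous row.
Removing pins from a row of k leaves two independent rows (a, b) with a + b = k - 1 (one pin) or a + b = k - 2 (two pins); an end removal gives a = 0.
By Sprague-Grundy, G(k) = mex{ G(a) XOR G(b) } over all these splits. G(0) = 0.
G(1): splits (0,0):0^0=0 -> mex({0}) = 1
G(2): splits (0,1):0^1=1 (0,0):0^0=0 -> mex({0, 1}) = 2
G(3): splits (0,2):0^2=2 (1,1):1^1=0 (0,1):0^1=1 -> mex({0, 1, 2}) = 3
G(4): splits (0,3):0^3=3 (1,2):1^2=3 (0,2):0^2=2 (1,1):1^1=0 -> mex({0, 2, 3}) = 1
G(5): splits (0,4):0^1=1 (1,3):1^3=2 (2,2):2^2=0 (0,3):0^3=3 (1,2):1^2=3 -> mex({0, 1, 2, 3}) = 4
G(6) = mex({0, 1, 2, 4}) = 3
G(7) = mex({0, 1, 3, 4, 5}) = 2
G(8) = mex({0, 2, 3, 5, 6}) = 1
G(9) = mex({0, 1, 2, 3, 6, 7}) = 4
G(10) = mex({0, 1, 3, 4, 5, 7}) = 2
G(11) = mex({0, 1, 2, 3, 4, 5}) = 6
G(12) = mex({0, 1, 2, 3, 5, 6, 7}) = 4
G(13) = mex({0, 2, 3, 4, 6, 7}) = 1
G(14) = mex({0, 1, 4, 5, 6, 7}) = 2
G(15) = mex({0, 1, 2, 3, 4, 5, 6}) = 7
G(16) = mex({0, 2, 3, 5, 6, 7}) = 1
G(17) = mex({0, 1, 2, 3, 5, 6, 7}) = 4
G(18) = mex({0, 1, 2, 4, 5, 6}) = 3
G(19) = mex({0, 1, 3, 4, 5, 7}) = 2
G(20) = mex({0, 2, 3, 4, 5, 6, 7}) = 1
G(21) = mex({0, 1, 2, 3, 5, 6, 7}) = 4
G(22) = mex({0, 1, 2, 3, 4, 5, 7}) = 6
G(23) = mex({0, 1, 2, 3, 4, 5, 6}) = 7
G(24) = mex({0, 1, 2, 3, 5, 6, 7}) = 4
G(25) = mex({0, 2, 3, 4, 6, 7}) = 1
G(26) = mex({0, 1, 3, 4, 5, 6, 7}) = 2
G(27) = mex({0, 1, 2, 3, 4, 5, 6, 7}) = 8
G(28) = mex({0, 1, 2, 3, 4, 6, 7, 8}) = 5
G(29) = mex({0, 1, 2, 3, 5, 6, 7, 8, 9}) = 4
G(30) = mex({0, 1, 2, 3, 4, 5, 6, 9, 10}) = 7
G(31) = mex({0, 1, 3, 4, 5, 7, 10, 11}) = 2
G(32) = mex({0, 2, 3, 4, 5, 6, 7, 9, 11}) = 1
G(33) = mex({0, 1, 2, 3, 4, 5, 6, 7, 9, 12}) = 8
G(34) = mex({0, 1, 2, 3, 4, 5, 7, 8, 11, 12}) = 6
G(35) = mex({0, 1, 2, 3, 4, 5, 6, 8, 9, 10, 11}) = 7
G(36) = mex({0, 1, 2, 3, 5, 6, 7, 9, 10}) = 4
G(37) = mex({0, 2, 3, 4, 6, 7, 9, 10, 11, 12}) = 1
G(38) = mex({0, 1, 3, 4, 5, 6, 7, 9, 10, 11, 12}) = 2
G(39) = mex({0, 1, 2, 4, 5, 6, 7, 9, 10, 12, 14}) = 3
G(40) = mex({0, 2, 3, 4, 6, 7, 11, 12, 14}) = 1
G(41) = mex({0, 1, 2, 3, 5, 6, 7, 9, 10, 11, 12}) = 4
G(42) = mex({0, 1, 2, 3, 4, 5, 6, 9, 10}) = 7
G(43) = mex({0, 1, 3, 4, 5, 7, 9, 10, 12, 15}) = 2
G(44) = mex({0, 2, 3, 4, 5, 6, 7, 9, 10, 12, 15}) = 1
G(45) = mex({0, 1, 2, 3, 4, 5, 6, 7, 9, 10, 12, 14}) = 8
G(46) = mex({0, 1, 3, 4, 5, 7, 8, 11, 12, 14}) = 2
G(47) = mex({0, 1, 2, 3, 4, 5, 6, 8, 9, 10, 11, 12}) = 7
G(48) = mex({0, 1, 2, 3, 5, 6, 7, 9, 10}) = 4
G(49) = mex({0, 2, 3, 4, 6, 7, 9, 10, 11, 12, 15}) = 1
G(50) = mex({0, 1, 4, 5, 6, 7, 9, 11, 12, 14, 15}) = 2
G(51) = mex({0, 1, 2, 3, 4, 5, 6, 7, 9, 12, 14, 15}) = 8
G(52) = mex({0, 2, 3, 4, 5, 6, 7, 8, 11, 12, 15}) = 1
Therefore G(52) = 1.

1


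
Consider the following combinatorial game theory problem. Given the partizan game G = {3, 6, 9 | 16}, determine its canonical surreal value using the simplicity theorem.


Left options: {3, 6, 9}, max = 9
Right options: {16}, min = 16
All options are numbers and max(Left) < min(Right), so by the simplicity theorem the value is the simplest (earliest-born) number strictly between 9 and 16.
Integers 10 through 15 all lie strictly between 9 and 16.
Among integers, the simplest (lowest birthday = smallest |n|; 0 is born on day 0, +-n on day n) is 10.
No non-integer in the interval can be simpler: if x is a non-integer in the interval, then floor(x) or ceil(x) also lies in the interval (the interval contains an integer), and both are proper prefixes of x's sign expansion, i.e. born earlier. So the game value is 10.
Game value = 10

10


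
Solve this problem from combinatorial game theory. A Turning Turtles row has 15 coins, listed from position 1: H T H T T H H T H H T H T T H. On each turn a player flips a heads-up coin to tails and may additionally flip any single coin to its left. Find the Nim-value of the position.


Coins: H T H T T H H T H H T H T T H
Key fact: a single head at position k behaves exactly like a Nim heap of size k (turning it to T and optionally flipping a coin at j < k corresponds to moving the heap from k to j, or to 0), and heads combine as a disjunctive sum (two heads at the same place would cancel, matching j XOR j = 0). So the Nim-value is the XOR of the 1-indexed positions of the heads.
Face-up positions (1-indexed): [1, 3, 6, 7, 9, 10, 12, 15]
XOR 0 with 1: 0 XOR 1 = 1
XOR 1 with 3: 1 XOR 3 = 2
XOR 2 with 6: 2 XOR 6 = 4
XOR 4 with 7: 4 XOR 7 = 3
XOR 3 with 9: 3 XOR 9 = 10
XOR 10 with 10: 10 XOR 10 = 0
XOR 0 with 12: 0 XOR 12 = 12
XOR 12 with 15: 12 XOR 15 = 3
Nim-value = 3

3


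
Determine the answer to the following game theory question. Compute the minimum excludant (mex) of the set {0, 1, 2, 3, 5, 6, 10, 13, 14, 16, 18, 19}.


Set = {0, 1, 2, 3, 5, 6, 10, 13, 14, 16, 18, 19}
0 is in the set.
1 is in the set.
2 is in the set.
3 is in the set.
4 is NOT in the set. This is the mex.
mex = 4

4


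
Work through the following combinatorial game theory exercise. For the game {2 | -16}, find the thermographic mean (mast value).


Game = {2 | -16}, a switch {a | b} with numbers a > b.
Its thermograph has left wall a - t and right wall b + t, which meet at t = (a - b)/2, where both equal (a + b)/2. So the mast (mean value) is at (a + b)/2.
Mean = (2 + (-16))/2 = -14/2 = -7

-7


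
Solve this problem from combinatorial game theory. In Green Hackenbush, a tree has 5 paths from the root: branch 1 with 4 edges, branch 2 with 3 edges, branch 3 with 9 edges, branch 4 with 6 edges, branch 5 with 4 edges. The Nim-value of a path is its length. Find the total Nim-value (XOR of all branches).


The tree has 5 branches from the ground vertex.
In Green Hackenbush, the Nim-value of a simple path of length k is k.
Branch 1: length 4, Nim-value = 4
Branch 2: length 3, Nim-value = 3
Branch 3: length 9, Nim-value = 9
Branch 4: length 6, Nim-value = 6
Branch 5: length 4, Nim-value = 4
Total Nim-value = XOR of all branch values:
0 XOR 4 = 4
4 XOR 3 = 7
7 XOR 9 = 14
14 XOR 6 = 8
8 XOR 4 = 12
Nim-value of the tree = 12

12


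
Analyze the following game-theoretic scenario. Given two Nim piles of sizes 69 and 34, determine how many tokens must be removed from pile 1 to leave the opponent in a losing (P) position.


Piles: 69 and 34
Current XOR: 69 XOR 34 = 103 (non-zero, so this is an N-position).
To make the XOR zero, we need to find a move that balances the piles.
For pile 1 (size 69): target = 69 XOR 103 = 34
We reduce pile 1 from 69 to 34.
Tokens removed: 69 - 34 = 35
Verification: 34 XOR 34 = 0

35


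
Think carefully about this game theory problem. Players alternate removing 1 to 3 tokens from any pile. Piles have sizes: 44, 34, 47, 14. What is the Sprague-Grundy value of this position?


Subtraction set: {1, 2, 3}
For this subtraction set, G(n) = n mod 4 (period = max + 1 = 4).
Pile 1 (size 44): G(44) = 44 mod 4 = 0
Pile 2 (size 34): G(34) = 34 mod 4 = 2
Pile 3 (size 47): G(47) = 47 mod 4 = 3
Pile 4 (size 14): G(14) = 14 mod 4 = 2
Total Grundy value = XOR of all: 0 XOR 2 XOR 3 XOR 2 = 3

3


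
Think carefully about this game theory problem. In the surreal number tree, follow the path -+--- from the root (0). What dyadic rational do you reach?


Sign expansion: -+---
Rule: track bounds (lo, hi), initially (-inf, +inf). On '+', the current value becomes lo and we move to the simplest number in (value, hi): value + 1 if hi = +inf, otherwise the midpoint (value + hi)/2. On '-', the current value becomes hi and we move to value - 1 if lo = -inf, otherwise the midpoint (lo + value)/2.
Start at 0.
Step 1: sign = -, move left. Bounds: (-inf, 0). Value = -1
Step 2: sign = +, move right. Bounds: (-1, 0). Value = -1/2
Step 3: sign = -, move left. Bounds: (-1, -1/2). Value = -3/4
Step 4: sign = -, move left. Bounds: (-1, -3/4). Value = -7/8
Step 5: sign = -, move left. Bounds: (-1, -7/8). Value = -15/16
The surreal number with sign expansion -+--- is -15/16.

-15/16


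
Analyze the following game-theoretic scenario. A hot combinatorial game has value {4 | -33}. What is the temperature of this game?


The game is {4 | -33}, a switch {a | b} with numbers a > b.
Cooling {a | b} by t gives {a - t | b + t}, which stops being hot when a - t = b + t, i.e. at t = (a - b)/2. So the temperature of a switch is (a - b)/2.
Temperature = (Left option - Right option) / 2
= (4 - (-33)) / 2
= 37 / 2
= 37/2

37/2


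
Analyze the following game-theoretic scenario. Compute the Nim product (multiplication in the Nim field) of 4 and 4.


Nim multiplication is bilinear over XOR: (u XOR v) * w = (u*w) XOR (v*w).
So we split each operand into its bit components and XOR the pairwise Nim products.
4 = 4 (as XOR of powers of 2).
4 = 4 (as XOR of powers of 2).
Using the standard Nim-product table on single bits:
  2*2 = 3,   2*4 = 8,   2*8 = 12,
  4*4 = 6,   4*8 = 11,  8*8 = 13,
and  1*x = x (identity), k*l = l*k (commutative).
Pairwise Nim products:
  4 * 4 = 6
XOR them: 6 = 6.
Result: 4 * 4 = 6 (in Nim).

6


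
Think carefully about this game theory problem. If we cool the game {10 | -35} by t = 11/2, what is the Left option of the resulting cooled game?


Original game: {10 | -35} (a switch {a | b} with a > b).
Cooling by t (for t below the temperature (a - b)/2 = 45/2) taxes each move by t: {a | b} cooled by t is {a - t | b + t}.
Cooling amount: t = 11/2
Cooled Left option: 10 - 11/2 = 9/2
Cooled Right option: -35 + 11/2 = -59/2
Cooled game: {9/2 | -59/2}
Left option = 9/2

9/2


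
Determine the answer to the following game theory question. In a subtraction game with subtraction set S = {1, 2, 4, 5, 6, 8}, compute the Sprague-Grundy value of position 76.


The subtraction set is S = {1, 2, 4, 5, 6, 8}.
G(k) = mex{ G(k - s) : s in S, s <= k }. We compute iteratively: G(0) = 0.
G(1) = mex({0}) = 1
G(2) = mex({0, 1}) = 2
G(3) = mex({1, 2}) = 0
G(4) = mex({0, 2}) = 1
G(5) = mex({0, 1}) = 2
G(6) = mex({0, 1, 2}) = 3
G(7) = mex({0, 1, 2, 3}) = 4
G(8) = mex({0, 1, 2, 3, 4}) = 5
G(9) = mex({0, 1, 2, 4, 5}) = 3
G(10) = mex({1, 2, 3, 5}) = 0
G(11) = mex({0, 2, 3, 4}) = 1
G(12) = mex({0, 1, 3, 4, 5}) = 2
G(13) = mex({1, 2, 3, 4, 5}) = 0
G(14) = mex({0, 2, 3, 5}) = 1
G(15) = mex({0, 1, 3, 4}) = 2
G(16) = mex({0, 1, 2, 5}) = 3
G(17) = mex({0, 1, 2, 3}) = 4
Observe that G(10)..G(17) = 0, 1, 2, 0, 1, 2, 3, 4 repeats G(0)..G(7) = 0, 1, 2, 0, 1, 2, 3, 4.
For k >= max(S) = 8, G(k) is determined by the previous 8 values G(k-8)..G(k-1); a window of 8 consecutive values has recurred shifted by 10, so by induction G(k + 10) = G(k) for all k >= 0: the sequence is periodic from the start with period 10.
One period: G(0..9) = 0, 1, 2, 0, 1, 2, 3, 4, 5, 3.
76 mod 10 = 6, so G(76) = G(6) = 3.

3


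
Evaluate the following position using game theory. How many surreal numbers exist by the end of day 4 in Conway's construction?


Day 0: {|} = 0 is born. Count = 1.
Day n: the number of surreal numbers born by day n is 2^(n+1) - 1.
By day 0: 2^1 - 1 = 1
By day 1: 2^2 - 1 = 3
By day 2: 2^3 - 1 = 7
By day 3: 2^4 - 1 = 15
By day 4: 2^5 - 1 = 31
By day 4: 31 surreal numbers.

31


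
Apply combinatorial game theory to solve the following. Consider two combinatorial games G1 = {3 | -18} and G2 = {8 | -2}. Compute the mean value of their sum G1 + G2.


G1 = {3 | -18}, G2 = {8 | -2}
Each is a switch {a | b} with numbers a > b; its mean value is (a + b)/2, and mean value is additive over game sums: m(G1 + G2) = m(G1) + m(G2).
Mean of G1 = (3 + (-18))/2 = -15/2 = -15/2
Mean of G2 = (8 + (-2))/2 = 6/2 = 3
Mean of G1 + G2 = -15/2 + 3 = -9/2

-9/2


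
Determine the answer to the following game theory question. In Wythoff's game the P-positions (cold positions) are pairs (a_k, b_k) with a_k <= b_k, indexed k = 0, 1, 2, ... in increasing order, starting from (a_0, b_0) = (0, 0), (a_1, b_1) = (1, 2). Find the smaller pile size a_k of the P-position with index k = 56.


By Wythoff's theorem, a_k = floor(k * phi) and b_k = floor(k * phi^2) = a_k + k, where phi = (1 + sqrt(5))/2 is the golden ratio.
phi = (1 + sqrt(5))/2 = 1.618034
k = 56
k * phi = 56 * 1.618034 = 90.609903
a_56 = floor(k * phi) = 90

90


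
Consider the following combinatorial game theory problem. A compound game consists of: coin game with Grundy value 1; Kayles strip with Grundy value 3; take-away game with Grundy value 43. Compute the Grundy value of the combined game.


By the Sprague-Grundy theorem, the Grundy value of a sum of games is the XOR of individual Grundy values.
coin game: Grundy value = 1. Running XOR: 0 XOR 1 = 1
Kayles strip: Grundy value = 3. Running XOR: 1 XOR 3 = 2
take-away game: Grundy value = 43. Running XOR: 2 XOR 43 = 41
The combined Grundy value is 41.

41


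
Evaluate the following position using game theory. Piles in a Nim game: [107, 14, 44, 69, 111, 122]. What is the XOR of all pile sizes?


We need the XOR (exclusive or) of all pile sizes.
After XOR-ing pile 1 (size 107): 0 XOR 107 = 107
After XOR-ing pile 2 (size 14): 107 XOR 14 = 101
After XOR-ing pile 3 (size 44): 101 XOR 44 = 73
After XOR-ing pile 4 (size 69): 73 XOR 69 = 12
After XOR-ing pile 5 (size 111): 12 XOR 111 = 99
After XOR-ing pile 6 (size 122): 99 XOR 122 = 25
The Nim-value of this position is 25.

25


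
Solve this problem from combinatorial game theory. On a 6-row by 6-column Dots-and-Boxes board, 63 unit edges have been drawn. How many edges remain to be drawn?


Grid: 6 x 6 boxes, i.e. 7 rows and 7 columns of dots.
Horizontal edges: (rows + 1) * cols = 7 * 6 = 42
Vertical edges: rows * (cols + 1) = 6 * 7 = 42
Total edges: 42 + 42 = 84
Edges drawn: 63
Remaining: 84 - 63 = 21

21


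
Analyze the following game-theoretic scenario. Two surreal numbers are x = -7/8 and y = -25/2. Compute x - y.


x = -7/8, y = -25/2
Converting to common denominator: 8
x = -7/8, y = -100/8
x - y = -7/8 - -25/2 = 93/8

93/8


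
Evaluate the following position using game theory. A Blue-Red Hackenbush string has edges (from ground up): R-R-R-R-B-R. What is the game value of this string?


Edges (from ground): R-R-R-R-B-R
By Berlekamp's sign-expansion rule, a Blue-Red Hackenbush stalk has the value of the surreal number whose sign sequence is the edge sequence with B -> + and R -> -.
Sign sequence: ----+-
Trace the sign expansion in the surreal number tree, starting from 0:
Edge 1: R (sign -) -> bounds (-inf, 0), value = -1
Edge 2: R (sign -) -> bounds (-inf, -1), value = -2
Edge 3: R (sign -) -> bounds (-inf, -2), value = -3
Edge 4: R (sign -) -> bounds (-inf, -3), value = -4
Edge 5: B (sign +) -> bounds (-4, -3), value = -7/2
Edge 6: R (sign -) -> bounds (-4, -7/2), value = -15/4
Game value = -15/4

-15/4
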